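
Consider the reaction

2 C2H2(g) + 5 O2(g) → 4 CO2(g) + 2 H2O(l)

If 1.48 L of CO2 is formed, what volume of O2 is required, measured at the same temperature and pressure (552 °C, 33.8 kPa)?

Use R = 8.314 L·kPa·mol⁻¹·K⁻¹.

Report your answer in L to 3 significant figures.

At constant T and P, gas volumes are in the mole ratio: V(O2) = (5/4) × 1.48 = 1.850 L

1.85 L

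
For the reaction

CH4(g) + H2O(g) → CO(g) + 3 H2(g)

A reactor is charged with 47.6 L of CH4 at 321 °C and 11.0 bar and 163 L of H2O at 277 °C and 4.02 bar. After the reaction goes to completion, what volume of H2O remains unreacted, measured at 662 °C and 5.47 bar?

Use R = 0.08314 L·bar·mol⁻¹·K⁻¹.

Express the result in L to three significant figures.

n(CH4) = PV/RT = (11.0 × 47.6) / (0.08314 × 594.15) = 10.60 mol
n(H2O) = PV/RT = (4.02 × 163) / (0.08314 × 550.15) = 14.33 mol
For 10.60 mol CH4, stoichiometry requires (1/1) × 10.60 = 10.60 mol H2O; 14.33 mol is available, so CH4 is limiting.
n(H2O) consumed = (1/1) × 10.60 = 10.60 mol; remaining = 14.33 − 10.60 = 3.730 mol
V(H2O) = nRT/P = 3.730 × 0.08314 × 935.15 / 5.47 = 53.02 L

53.0 L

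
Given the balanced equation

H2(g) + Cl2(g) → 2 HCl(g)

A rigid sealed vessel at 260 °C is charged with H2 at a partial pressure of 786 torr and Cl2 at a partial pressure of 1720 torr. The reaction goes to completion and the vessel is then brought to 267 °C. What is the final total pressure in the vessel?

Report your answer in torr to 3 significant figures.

2540 torr

With V and T fixed, P_i ∝ n_i, so the mole ratios apply directly to partial pressures at 260 °C.
P(Cl2) required for 786 torr of H2 = (1/1) × 786 = 786.0 torr; available 1720 torr, so H2 is limiting.
P(Cl2) remaining = 1720 − (1/1) × 786 = 934.0 torr
P(gaseous products) = (2)/1 × 786 = 1572 torr
P_total at 260 °C = 934.0 + 1572 = 2506 torr
Scaling to 267 °C: P = 2506 × 540.15/533.15 = 2539 torr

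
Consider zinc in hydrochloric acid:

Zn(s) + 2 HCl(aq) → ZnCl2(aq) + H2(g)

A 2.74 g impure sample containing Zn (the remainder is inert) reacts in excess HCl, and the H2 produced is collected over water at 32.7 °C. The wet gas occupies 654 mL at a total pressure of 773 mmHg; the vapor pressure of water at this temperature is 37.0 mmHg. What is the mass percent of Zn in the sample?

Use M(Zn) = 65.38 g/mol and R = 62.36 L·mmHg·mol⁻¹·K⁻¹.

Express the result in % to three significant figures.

60.2 %

P(H2) = 773 − 37.0 = 736.0 mmHg
n(H2) = PV/RT = (736.0 × 0.6540) / (62.36 × 305.85) = 0.02524 mol
n(Zn) = (1/1) × 0.02524 = 0.02524 mol
m(Zn) = 0.02524 × 65.38 = 1.650 g
%Zn = 1.650 / 2.74 × 100 = 60.22%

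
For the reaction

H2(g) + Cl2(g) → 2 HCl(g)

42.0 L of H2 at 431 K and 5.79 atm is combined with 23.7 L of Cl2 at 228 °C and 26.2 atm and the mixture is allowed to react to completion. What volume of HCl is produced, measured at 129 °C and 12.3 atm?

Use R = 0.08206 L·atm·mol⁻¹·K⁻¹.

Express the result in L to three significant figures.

36.9 L

n(H2) = PV/RT = (5.79 × 42.0) / (0.08206 × 431) = 6.876 mol
n(Cl2) = PV/RT = (26.2 × 23.7) / (0.08206 × 501.15) = 15.10 mol
For 6.876 mol H2, stoichiometry requires (1/1) × 6.876 = 6.876 mol Cl2; 15.10 mol is available, so H2 is limiting.
n(HCl) = (2/1) × 6.876 = 13.75 mol
V(HCl) = nRT/P = 13.75 × 0.08206 × 402.15 / 12.3 = 36.89 L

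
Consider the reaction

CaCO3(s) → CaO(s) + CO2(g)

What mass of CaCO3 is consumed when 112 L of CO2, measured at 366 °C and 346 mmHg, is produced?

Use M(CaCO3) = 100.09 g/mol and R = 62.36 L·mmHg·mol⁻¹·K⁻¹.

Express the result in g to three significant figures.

n(CO2) = PV/RT = (346 × 112) / (62.36 × 639.15) = 0.9723 mol
n(CaCO3) = (1/1) × 0.9723 = 0.9723 mol
m(CaCO3) = 0.9723 × 100.09 = 97.32 g

97.3 g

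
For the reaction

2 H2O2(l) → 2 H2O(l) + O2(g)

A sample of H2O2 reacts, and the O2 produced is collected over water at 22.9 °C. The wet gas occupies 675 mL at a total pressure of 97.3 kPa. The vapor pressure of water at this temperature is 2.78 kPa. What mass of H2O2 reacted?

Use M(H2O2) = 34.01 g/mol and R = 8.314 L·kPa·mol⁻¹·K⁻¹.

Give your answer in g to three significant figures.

1.76 g

P(O2) = 97.3 − 2.78 = 94.52 kPa
n(O2) = PV/RT = (94.52 × 0.6750) / (8.314 × 296.05) = 0.02592 mol
n(H2O2) = (2/1) × 0.02592 = 0.05184 mol
m(H2O2) = 0.05184 × 34.01 = 1.763 g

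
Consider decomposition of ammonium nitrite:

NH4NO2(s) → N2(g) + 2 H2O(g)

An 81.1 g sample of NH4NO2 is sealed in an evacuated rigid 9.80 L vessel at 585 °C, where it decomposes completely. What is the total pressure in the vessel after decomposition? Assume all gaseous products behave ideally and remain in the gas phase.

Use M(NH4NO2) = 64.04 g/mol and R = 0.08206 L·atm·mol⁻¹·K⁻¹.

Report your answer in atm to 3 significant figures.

n(NH4NO2) = 81.1 / 64.04 = 1.266 mol
n(gas produced) = (3/1) × 1.266 = 3.798 mol
P = nRT/V = 3.798 × 0.08206 × 858.15 / 9.80 = 27.29 atm

27.3 atm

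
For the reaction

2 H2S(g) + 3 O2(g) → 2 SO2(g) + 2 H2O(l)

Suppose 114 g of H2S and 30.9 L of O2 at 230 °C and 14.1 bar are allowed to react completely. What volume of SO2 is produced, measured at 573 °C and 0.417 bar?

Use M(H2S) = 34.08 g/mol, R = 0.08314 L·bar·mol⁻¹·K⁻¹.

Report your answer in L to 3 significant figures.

564 L

n(H2S) = 114 / 34.08 = 3.345 mol
n(O2) = PV/RT = (14.1 × 30.9) / (0.08314 × 503.15) = 10.42 mol
For 3.345 mol H2S, stoichiometry requires (3/2) × 3.345 = 5.018 mol O2; 10.42 mol is available, so H2S is limiting.
n(SO2) = (2/2) × 3.345 = 3.345 mol
V(SO2) = nRT/P = 3.345 × 0.08314 × 846.15 / 0.417 = 564.3 L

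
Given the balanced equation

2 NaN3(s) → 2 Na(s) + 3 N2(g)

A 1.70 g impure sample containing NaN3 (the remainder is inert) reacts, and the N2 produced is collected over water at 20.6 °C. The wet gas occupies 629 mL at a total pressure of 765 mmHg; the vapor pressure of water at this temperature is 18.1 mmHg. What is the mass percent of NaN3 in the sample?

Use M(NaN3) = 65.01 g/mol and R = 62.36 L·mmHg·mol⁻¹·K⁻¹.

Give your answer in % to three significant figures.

P(N2) = 765 − 18.1 = 746.9 mmHg
n(N2) = PV/RT = (746.9 × 0.6290) / (62.36 × 293.75) = 0.02565 mol
n(NaN3) = (2/3) × 0.02565 = 0.01710 mol
m(NaN3) = 0.01710 × 65.01 = 1.112 g
%NaN3 = 1.112 / 1.70 × 100 = 65.41%

65.4 %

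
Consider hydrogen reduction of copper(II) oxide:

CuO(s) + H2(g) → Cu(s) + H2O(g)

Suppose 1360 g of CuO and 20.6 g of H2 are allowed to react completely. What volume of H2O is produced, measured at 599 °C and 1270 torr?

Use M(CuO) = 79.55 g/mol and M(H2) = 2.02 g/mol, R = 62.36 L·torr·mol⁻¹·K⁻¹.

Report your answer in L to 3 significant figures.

n(CuO) = 1360 / 79.55 = 17.10 mol
n(H2) = 20.6 / 2.02 = 10.20 mol
For 17.10 mol CuO, stoichiometry requires (1/1) × 17.10 = 17.10 mol H2; 10.20 mol is available, so H2 is limiting.
n(H2O) = (1/1) × 10.20 = 10.20 mol
V(H2O) = nRT/P = 10.20 × 62.36 × 872.15 / 1270 = 436.8 L

437 L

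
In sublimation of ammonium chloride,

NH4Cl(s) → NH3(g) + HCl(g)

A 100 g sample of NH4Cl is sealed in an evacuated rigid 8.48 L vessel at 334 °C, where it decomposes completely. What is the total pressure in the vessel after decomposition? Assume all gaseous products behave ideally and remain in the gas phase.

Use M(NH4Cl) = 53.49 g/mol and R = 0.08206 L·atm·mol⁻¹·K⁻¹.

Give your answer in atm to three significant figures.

22.0 atm

n(NH4Cl) = 100 / 53.49 = 1.870 mol
n(gas produced) = (2/1) × 1.870 = 3.740 mol
P = nRT/V = 3.740 × 0.08206 × 607.15 / 8.48 = 21.97 atm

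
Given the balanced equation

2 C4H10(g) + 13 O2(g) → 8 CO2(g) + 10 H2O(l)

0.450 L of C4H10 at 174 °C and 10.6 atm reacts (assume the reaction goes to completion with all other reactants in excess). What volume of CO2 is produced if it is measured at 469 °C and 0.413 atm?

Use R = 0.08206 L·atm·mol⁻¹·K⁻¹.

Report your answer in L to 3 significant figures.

n(C4H10) = PV/RT = (10.6 × 0.450) / (0.08206 × 447.15) = 0.1300 mol
n(CO2) = (8/2) × 0.1300 = 0.5200 mol
V = nRT/P = 0.5200 × 0.08206 × 742.15 / 0.413 = 76.68 L

76.7 L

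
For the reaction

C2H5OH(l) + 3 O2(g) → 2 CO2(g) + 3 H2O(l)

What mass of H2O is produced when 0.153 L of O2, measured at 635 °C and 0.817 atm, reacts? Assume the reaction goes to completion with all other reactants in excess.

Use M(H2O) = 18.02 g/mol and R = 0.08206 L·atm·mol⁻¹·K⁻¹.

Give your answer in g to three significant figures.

0.0302 g

n(O2) = PV/RT = (0.817 × 0.153) / (0.08206 × 908.15) = 0.001677 mol
n(H2O) = (3/3) × 0.001677 = 0.001677 mol
m(H2O) = 0.001677 × 18.02 = 0.03022 g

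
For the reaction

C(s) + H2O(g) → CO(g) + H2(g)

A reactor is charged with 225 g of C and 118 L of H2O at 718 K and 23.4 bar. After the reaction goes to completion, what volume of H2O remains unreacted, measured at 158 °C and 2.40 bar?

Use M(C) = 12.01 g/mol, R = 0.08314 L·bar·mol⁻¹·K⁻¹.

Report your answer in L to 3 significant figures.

411 L

n(C) = 225 / 12.01 = 18.73 mol
n(H2O) = PV/RT = (23.4 × 118) / (0.08314 × 718) = 46.26 mol
For 18.73 mol C, stoichiometry requires (1/1) × 18.73 = 18.73 mol H2O; 46.26 mol is available, so C is limiting.
n(H2O) consumed = (1/1) × 18.73 = 18.73 mol; remaining = 46.26 − 18.73 = 27.53 mol
V(H2O) = nRT/P = 27.53 × 0.08314 × 431.15 / 2.40 = 411.2 L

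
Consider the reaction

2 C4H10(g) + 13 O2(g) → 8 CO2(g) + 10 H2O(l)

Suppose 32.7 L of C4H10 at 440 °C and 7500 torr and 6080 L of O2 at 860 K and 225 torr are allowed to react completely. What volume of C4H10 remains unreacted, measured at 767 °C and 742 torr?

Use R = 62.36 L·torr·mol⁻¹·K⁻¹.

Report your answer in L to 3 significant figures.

n(C4H10) = PV/RT = (7500 × 32.7) / (62.36 × 713.15) = 5.515 mol
n(O2) = PV/RT = (225 × 6080) / (62.36 × 860) = 25.51 mol
For 5.515 mol C4H10, stoichiometry requires (13/2) × 5.515 = 35.85 mol O2; 25.51 mol is available, so O2 is limiting.
n(C4H10) consumed = (2/13) × 25.51 = 3.925 mol; remaining = 5.515 − 3.925 = 1.590 mol
V(C4H10) = nRT/P = 1.590 × 62.36 × 1040.15 / 742 = 139.0 L

139 L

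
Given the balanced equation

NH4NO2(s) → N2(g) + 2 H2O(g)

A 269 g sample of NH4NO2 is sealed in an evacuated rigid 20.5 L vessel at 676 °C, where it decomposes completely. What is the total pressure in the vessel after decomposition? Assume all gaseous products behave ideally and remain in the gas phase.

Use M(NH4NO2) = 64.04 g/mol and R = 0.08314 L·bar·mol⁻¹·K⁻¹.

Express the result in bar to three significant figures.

48.5 bar

n(NH4NO2) = 269 / 64.04 = 4.200 mol
n(gas produced) = (3/1) × 4.200 = 12.60 mol
P = nRT/V = 12.60 × 0.08314 × 949.15 / 20.5 = 48.50 bar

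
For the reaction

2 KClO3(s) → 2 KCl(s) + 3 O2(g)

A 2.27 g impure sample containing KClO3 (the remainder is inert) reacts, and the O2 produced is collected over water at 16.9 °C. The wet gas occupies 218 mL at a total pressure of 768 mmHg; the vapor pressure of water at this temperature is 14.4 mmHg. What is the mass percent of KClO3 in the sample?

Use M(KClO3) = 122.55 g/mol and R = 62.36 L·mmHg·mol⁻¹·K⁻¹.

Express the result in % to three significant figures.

32.7 %

P(O2) = 768 − 14.4 = 753.6 mmHg
n(O2) = PV/RT = (753.6 × 0.2180) / (62.36 × 290.05) = 0.009083 mol
n(KClO3) = (2/3) × 0.009083 = 0.006055 mol
m(KClO3) = 0.006055 × 122.55 = 0.7420 g
%KClO3 = 0.7420 / 2.27 × 100 = 32.69%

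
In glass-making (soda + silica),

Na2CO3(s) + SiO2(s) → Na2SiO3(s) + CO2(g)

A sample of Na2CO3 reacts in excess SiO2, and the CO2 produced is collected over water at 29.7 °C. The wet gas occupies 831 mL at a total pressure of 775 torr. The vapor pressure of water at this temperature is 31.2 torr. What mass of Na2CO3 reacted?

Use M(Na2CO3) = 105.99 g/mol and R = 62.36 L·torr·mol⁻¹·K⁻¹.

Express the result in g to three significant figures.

P(CO2) = 775 − 31.2 = 743.8 torr
n(CO2) = PV/RT = (743.8 × 0.8310) / (62.36 × 302.85) = 0.03273 mol
n(Na2CO3) = (1/1) × 0.03273 = 0.03273 mol
m(Na2CO3) = 0.03273 × 105.99 = 3.469 g

3.47 g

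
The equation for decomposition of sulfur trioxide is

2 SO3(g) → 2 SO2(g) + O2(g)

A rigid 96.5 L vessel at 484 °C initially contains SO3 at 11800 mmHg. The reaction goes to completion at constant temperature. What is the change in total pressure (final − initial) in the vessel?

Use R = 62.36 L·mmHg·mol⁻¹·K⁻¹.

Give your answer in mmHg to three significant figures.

Rigid vessel, constant T ⇒ P scales with total gas moles (2 → 3).
P_final = (3/2) × 11800 = 17700 mmHg; ΔP = 17700 − 11800 = 5900 mmHg

5900 mmHg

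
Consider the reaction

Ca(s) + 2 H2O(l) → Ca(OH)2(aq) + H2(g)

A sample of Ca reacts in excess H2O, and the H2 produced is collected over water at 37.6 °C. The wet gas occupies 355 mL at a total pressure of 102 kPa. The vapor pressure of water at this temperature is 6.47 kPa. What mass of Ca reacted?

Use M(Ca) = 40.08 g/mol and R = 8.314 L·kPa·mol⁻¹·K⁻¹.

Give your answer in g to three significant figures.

0.526 g

P(H2) = 102 − 6.47 = 95.53 kPa
n(H2) = PV/RT = (95.53 × 0.3550) / (8.314 × 310.75) = 0.01313 mol
n(Ca) = (1/1) × 0.01313 = 0.01313 mol
m(Ca) = 0.01313 × 40.08 = 0.5263 g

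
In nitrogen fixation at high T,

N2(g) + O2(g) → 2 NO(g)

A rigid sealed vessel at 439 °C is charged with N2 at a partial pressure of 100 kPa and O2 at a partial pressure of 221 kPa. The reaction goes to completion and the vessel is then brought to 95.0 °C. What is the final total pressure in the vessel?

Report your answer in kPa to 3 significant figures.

166 kPa

With V and T fixed, P_i ∝ n_i, so the mole ratios apply directly to partial pressures at 439 °C.
P(O2) required for 100 kPa of N2 = (1/1) × 100 = 100.0 kPa; available 221 kPa, so N2 is limiting.
P(O2) remaining = 221 − (1/1) × 100 = 121.0 kPa
P(gaseous products) = (2)/1 × 100 = 200.0 kPa
P_total at 439 °C = 121.0 + 200.0 = 321.0 kPa
Scaling to 95.0 °C: P = 321.0 × 368.15/712.15 = 165.9 kPa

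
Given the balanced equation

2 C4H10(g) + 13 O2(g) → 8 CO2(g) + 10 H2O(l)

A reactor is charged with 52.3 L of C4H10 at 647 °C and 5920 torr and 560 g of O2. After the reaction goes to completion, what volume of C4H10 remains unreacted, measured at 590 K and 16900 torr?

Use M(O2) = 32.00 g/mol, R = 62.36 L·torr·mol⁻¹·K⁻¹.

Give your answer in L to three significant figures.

5.89 L

n(C4H10) = PV/RT = (5920 × 52.3) / (62.36 × 920.15) = 5.396 mol
n(O2) = 560 / 32.00 = 17.50 mol
For 5.396 mol C4H10, stoichiometry requires (13/2) × 5.396 = 35.07 mol O2; 17.50 mol is available, so O2 is limiting.
n(C4H10) consumed = (2/13) × 17.50 = 2.692 mol; remaining = 5.396 − 2.692 = 2.704 mol
V(C4H10) = nRT/P = 2.704 × 62.36 × 590 / 16900 = 5.887 L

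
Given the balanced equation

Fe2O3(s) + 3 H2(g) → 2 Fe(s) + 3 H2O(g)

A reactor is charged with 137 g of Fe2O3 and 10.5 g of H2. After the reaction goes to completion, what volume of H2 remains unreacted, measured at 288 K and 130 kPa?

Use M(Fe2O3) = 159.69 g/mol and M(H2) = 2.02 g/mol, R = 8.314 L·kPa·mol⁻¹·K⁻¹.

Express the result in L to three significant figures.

48.3 L

n(Fe2O3) = 137 / 159.69 = 0.8579 mol
n(H2) = 10.5 / 2.02 = 5.198 mol
For 0.8579 mol Fe2O3, stoichiometry requires (3/1) × 0.8579 = 2.574 mol H2; 5.198 mol is available, so Fe2O3 is limiting.
n(H2) consumed = (3/1) × 0.8579 = 2.574 mol; remaining = 5.198 − 2.574 = 2.624 mol
V(H2) = nRT/P = 2.624 × 8.314 × 288 / 130 = 48.33 L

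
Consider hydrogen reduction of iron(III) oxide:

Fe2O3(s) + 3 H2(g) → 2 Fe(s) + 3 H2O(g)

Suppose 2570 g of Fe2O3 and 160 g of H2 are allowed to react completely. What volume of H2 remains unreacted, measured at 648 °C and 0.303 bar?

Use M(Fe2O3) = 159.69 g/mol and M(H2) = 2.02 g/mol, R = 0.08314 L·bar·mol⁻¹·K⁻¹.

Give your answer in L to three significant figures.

7820 L

n(Fe2O3) = 2570 / 159.69 = 16.09 mol
n(H2) = 160 / 2.02 = 79.21 mol
For 16.09 mol Fe2O3, stoichiometry requires (3/1) × 16.09 = 48.27 mol H2; 79.21 mol is available, so Fe2O3 is limiting.
n(H2) consumed = (3/1) × 16.09 = 48.27 mol; remaining = 79.21 − 48.27 = 30.94 mol
V(H2) = nRT/P = 30.94 × 0.08314 × 921.15 / 0.303 = 7820 L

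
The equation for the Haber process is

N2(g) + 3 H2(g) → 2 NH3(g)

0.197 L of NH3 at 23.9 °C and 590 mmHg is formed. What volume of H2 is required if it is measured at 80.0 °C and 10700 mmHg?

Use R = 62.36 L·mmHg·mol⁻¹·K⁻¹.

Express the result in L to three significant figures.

n(NH3) = PV/RT = (590 × 0.197) / (62.36 × 297.05) = 0.006275 mol
n(H2) = (3/2) × 0.006275 = 0.009413 mol
V = nRT/P = 0.009413 × 62.36 × 353.15 / 10700 = 0.01937 L

0.0194 L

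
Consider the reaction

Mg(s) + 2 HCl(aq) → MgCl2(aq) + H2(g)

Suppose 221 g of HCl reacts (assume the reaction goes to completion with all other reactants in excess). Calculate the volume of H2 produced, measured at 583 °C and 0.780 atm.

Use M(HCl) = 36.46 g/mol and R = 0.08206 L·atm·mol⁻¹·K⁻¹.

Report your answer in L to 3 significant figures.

273 L

n(HCl) = 221.0 / 36.46 = 6.061 mol
n(H2) = (1/2) × 6.061 = 3.030 mol
V = nRT/P = 3.030 × 0.08206 × 856.15 / 0.780 = 272.9 L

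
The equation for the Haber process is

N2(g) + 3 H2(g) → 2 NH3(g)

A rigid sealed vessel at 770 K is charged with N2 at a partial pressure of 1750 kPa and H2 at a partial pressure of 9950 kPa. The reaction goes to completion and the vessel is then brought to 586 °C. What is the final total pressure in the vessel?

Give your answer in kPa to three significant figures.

At constant V, partial pressures at 770 K are proportional to moles, so apply stoichiometry directly to pressures.
P(H2) required for 1750 kPa of N2 = (3/1) × 1750 = 5250 kPa; available 9950 kPa, so N2 is limiting.
P(H2) remaining = 9950 − (3/1) × 1750 = 4700 kPa
P(gaseous products) = (2)/1 × 1750 = 3500 kPa
P_total at 770 K = 4700 + 3500 = 8200 kPa
Scaling to 586 °C: P = 8200 × 859.15/770 = 9149 kPa

9150 kPa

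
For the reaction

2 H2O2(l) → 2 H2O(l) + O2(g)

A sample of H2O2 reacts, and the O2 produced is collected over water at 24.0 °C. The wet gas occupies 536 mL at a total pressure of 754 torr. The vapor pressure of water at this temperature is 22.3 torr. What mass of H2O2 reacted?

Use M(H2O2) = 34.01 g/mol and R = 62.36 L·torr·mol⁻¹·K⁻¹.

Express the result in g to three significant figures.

P(O2) = 754 − 22.3 = 731.7 torr
n(O2) = PV/RT = (731.7 × 0.5360) / (62.36 × 297.15) = 0.02116 mol
n(H2O2) = (2/1) × 0.02116 = 0.04232 mol
m(H2O2) = 0.04232 × 34.01 = 1.439 g

1.44 g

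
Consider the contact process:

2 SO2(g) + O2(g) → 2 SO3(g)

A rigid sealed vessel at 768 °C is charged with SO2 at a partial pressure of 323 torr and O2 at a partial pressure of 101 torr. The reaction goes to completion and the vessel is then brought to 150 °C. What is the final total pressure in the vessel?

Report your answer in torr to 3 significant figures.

With V and T fixed, P_i ∝ n_i, so the mole ratios apply directly to partial pressures at 768 °C.
P(O2) required for 323 torr of SO2 = (1/2) × 323 = 161.5 torr; available 101 torr, so O2 is limiting.
P(SO2) remaining = 323 − (2/1) × 101 = 121.0 torr
P(gaseous products) = (2)/1 × 101 = 202.0 torr
P_total at 768 °C = 121.0 + 202.0 = 323.0 torr
Scaling to 150 °C: P = 323.0 × 423.15/1041.15 = 131.3 torr

131 torr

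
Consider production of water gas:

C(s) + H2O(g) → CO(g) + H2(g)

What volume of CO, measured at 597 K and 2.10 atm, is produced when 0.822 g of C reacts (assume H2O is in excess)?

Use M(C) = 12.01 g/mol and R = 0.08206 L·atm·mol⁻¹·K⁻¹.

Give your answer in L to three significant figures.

1.60 L

n(C) = 0.8220 / 12.01 = 0.06844 mol
n(CO) = (1/1) × 0.06844 = 0.06844 mol
V = nRT/P = 0.06844 × 0.08206 × 597 / 2.10 = 1.597 L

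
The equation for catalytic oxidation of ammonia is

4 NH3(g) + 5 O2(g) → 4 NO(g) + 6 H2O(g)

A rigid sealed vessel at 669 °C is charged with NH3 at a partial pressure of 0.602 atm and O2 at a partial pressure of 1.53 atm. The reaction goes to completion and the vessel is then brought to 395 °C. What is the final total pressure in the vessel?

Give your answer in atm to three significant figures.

1.62 atm

Because the vessel is rigid and T is held at 669 °C, work the stoichiometry in partial pressures (P_i = n_iRT/V).
P(O2) required for 0.602 atm of NH3 = (5/4) × 0.602 = 0.7525 atm; available 1.53 atm, so NH3 is limiting.
P(O2) remaining = 1.53 − (5/4) × 0.602 = 0.7775 atm
P(gaseous products) = (4+6)/4 × 0.602 = 1.505 atm
P_total at 669 °C = 0.7775 + 1.505 = 2.282 atm
Scaling to 395 °C: P = 2.282 × 668.15/942.15 = 1.618 atm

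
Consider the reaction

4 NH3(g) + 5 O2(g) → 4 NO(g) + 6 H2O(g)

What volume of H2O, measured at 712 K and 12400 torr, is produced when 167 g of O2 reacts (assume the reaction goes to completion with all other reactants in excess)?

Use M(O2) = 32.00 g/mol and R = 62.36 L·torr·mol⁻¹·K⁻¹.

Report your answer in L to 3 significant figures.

n(O2) = 167.0 / 32.00 = 5.219 mol
n(H2O) = (6/5) × 5.219 = 6.263 mol
V = nRT/P = 6.263 × 62.36 × 712 / 12400 = 22.43 L

22.4 L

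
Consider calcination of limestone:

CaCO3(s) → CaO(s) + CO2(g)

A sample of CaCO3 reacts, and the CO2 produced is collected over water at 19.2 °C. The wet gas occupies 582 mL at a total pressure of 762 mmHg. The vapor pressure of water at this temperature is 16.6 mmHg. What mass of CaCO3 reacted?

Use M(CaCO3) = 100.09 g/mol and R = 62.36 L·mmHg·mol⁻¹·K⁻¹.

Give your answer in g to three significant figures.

2.38 g

P(CO2) = 762 − 16.6 = 745.4 mmHg
n(CO2) = PV/RT = (745.4 × 0.5820) / (62.36 × 292.35) = 0.02380 mol
n(CaCO3) = (1/1) × 0.02380 = 0.02380 mol
m(CaCO3) = 0.02380 × 100.09 = 2.382 g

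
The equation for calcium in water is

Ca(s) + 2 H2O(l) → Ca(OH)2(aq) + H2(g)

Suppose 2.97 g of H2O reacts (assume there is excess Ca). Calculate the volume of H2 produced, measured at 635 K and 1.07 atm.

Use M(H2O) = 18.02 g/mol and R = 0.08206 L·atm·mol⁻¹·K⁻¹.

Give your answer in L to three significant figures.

n(H2O) = 2.970 / 18.02 = 0.1648 mol
n(H2) = (1/2) × 0.1648 = 0.08240 mol
V = nRT/P = 0.08240 × 0.08206 × 635 / 1.07 = 4.013 L

4.01 L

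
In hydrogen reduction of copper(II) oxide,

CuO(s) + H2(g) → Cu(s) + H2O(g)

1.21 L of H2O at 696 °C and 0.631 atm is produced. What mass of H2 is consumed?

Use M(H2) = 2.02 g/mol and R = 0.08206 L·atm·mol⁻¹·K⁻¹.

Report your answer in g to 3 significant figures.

n(H2O) = PV/RT = (0.631 × 1.21) / (0.08206 × 969.15) = 0.009600 mol
n(H2) = (1/1) × 0.009600 = 0.009600 mol
m(H2) = 0.009600 × 2.02 = 0.01939 g

0.0194 g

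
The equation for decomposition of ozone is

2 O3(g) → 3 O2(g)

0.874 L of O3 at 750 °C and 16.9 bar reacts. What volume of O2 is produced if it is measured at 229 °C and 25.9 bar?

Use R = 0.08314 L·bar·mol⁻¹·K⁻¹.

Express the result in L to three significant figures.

n(O3) = PV/RT = (16.9 × 0.874) / (0.08314 × 1023.15) = 0.1736 mol
n(O2) = (3/2) × 0.1736 = 0.2604 mol
V = nRT/P = 0.2604 × 0.08314 × 502.15 / 25.9 = 0.4197 L

0.420 L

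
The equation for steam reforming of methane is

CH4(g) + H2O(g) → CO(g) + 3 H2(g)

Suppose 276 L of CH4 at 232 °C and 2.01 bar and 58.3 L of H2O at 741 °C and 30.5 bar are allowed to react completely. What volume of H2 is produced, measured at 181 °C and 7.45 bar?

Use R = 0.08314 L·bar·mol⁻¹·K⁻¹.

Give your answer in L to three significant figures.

201 L

n(CH4) = PV/RT = (2.01 × 276) / (0.08314 × 505.15) = 13.21 mol
n(H2O) = PV/RT = (30.5 × 58.3) / (0.08314 × 1014.15) = 21.09 mol
For 13.21 mol CH4, stoichiometry requires (1/1) × 13.21 = 13.21 mol H2O; 21.09 mol is available, so CH4 is limiting.
n(H2) = (3/1) × 13.21 = 39.63 mol
V(H2) = nRT/P = 39.63 × 0.08314 × 454.15 / 7.45 = 200.9 L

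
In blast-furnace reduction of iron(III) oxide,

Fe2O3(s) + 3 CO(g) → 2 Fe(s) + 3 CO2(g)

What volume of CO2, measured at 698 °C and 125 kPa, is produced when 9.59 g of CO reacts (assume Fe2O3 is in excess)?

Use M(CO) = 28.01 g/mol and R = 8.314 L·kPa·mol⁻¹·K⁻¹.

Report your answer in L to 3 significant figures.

n(CO) = 9.590 / 28.01 = 0.3424 mol
n(CO2) = (3/3) × 0.3424 = 0.3424 mol
V = nRT/P = 0.3424 × 8.314 × 971.15 / 125 = 22.12 L

22.1 L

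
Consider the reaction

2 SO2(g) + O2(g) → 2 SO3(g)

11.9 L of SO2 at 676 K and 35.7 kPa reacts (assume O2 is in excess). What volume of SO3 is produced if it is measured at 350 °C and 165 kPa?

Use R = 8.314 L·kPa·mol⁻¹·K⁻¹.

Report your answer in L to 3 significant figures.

n(SO2) = PV/RT = (35.7 × 11.9) / (8.314 × 676) = 0.07559 mol
n(SO3) = (2/2) × 0.07559 = 0.07559 mol
V = nRT/P = 0.07559 × 8.314 × 623.15 / 165 = 2.373 L

2.37 L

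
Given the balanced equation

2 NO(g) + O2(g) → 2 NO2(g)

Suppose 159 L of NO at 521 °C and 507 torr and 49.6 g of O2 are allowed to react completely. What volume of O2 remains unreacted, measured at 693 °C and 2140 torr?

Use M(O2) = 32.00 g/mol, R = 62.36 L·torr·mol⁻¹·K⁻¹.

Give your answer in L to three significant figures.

n(NO) = PV/RT = (507 × 159) / (62.36 × 794.15) = 1.628 mol
n(O2) = 49.6 / 32.00 = 1.550 mol
For 1.628 mol NO, stoichiometry requires (1/2) × 1.628 = 0.8140 mol O2; 1.550 mol is available, so NO is limiting.
n(O2) consumed = (1/2) × 1.628 = 0.8140 mol; remaining = 1.550 − 0.8140 = 0.7360 mol
V(O2) = nRT/P = 0.7360 × 62.36 × 966.15 / 2140 = 20.72 L

20.7 L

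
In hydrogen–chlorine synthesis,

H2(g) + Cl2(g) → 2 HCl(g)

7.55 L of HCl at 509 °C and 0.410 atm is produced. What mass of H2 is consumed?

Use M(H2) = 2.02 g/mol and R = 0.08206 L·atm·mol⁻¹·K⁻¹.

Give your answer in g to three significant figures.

0.0487 g

n(HCl) = PV/RT = (0.410 × 7.55) / (0.08206 × 782.15) = 0.04823 mol
n(H2) = (1/2) × 0.04823 = 0.02412 mol
m(H2) = 0.02412 × 2.02 = 0.04872 g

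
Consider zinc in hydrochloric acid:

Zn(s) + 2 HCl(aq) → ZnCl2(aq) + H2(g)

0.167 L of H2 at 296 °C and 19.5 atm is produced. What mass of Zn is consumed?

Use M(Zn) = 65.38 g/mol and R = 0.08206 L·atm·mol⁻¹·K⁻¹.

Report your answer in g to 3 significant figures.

n(H2) = PV/RT = (19.5 × 0.167) / (0.08206 × 569.15) = 0.06973 mol
n(Zn) = (1/1) × 0.06973 = 0.06973 mol
m(Zn) = 0.06973 × 65.38 = 4.559 g

4.56 g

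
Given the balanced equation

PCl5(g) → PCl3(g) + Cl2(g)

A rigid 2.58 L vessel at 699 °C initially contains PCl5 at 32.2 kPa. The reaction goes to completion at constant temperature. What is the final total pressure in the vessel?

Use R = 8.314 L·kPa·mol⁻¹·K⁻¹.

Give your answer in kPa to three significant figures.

Since T and V are fixed, P_final/P_initial = n_final/n_initial = 2/1.
P_final = (2/1) × 32.2 = 64.40 kPa

64.4 kPa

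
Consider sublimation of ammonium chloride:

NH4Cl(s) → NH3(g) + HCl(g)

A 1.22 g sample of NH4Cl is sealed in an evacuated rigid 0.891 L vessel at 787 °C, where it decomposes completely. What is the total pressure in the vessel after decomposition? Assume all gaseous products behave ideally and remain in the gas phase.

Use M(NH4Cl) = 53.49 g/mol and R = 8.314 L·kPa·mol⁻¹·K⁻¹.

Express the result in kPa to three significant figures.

451 kPa

n(NH4Cl) = 1.22 / 53.49 = 0.02281 mol
n(gas produced) = (2/1) × 0.02281 = 0.04562 mol
P = nRT/V = 0.04562 × 8.314 × 1060.15 / 0.891 = 451.3 kPa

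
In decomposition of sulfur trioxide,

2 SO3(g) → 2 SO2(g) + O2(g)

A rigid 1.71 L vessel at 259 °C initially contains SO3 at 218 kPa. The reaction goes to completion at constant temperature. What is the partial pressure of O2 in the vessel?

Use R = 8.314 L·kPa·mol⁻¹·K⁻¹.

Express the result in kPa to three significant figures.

n(SO3)₀ = PV/RT = (218 × 1.71) / (8.314 × 532.15) = 0.08426 mol
n(O2) = (1/2) × 0.08426 = 0.04213 mol
P(O2) = nRT/V = 0.04213 × 8.314 × 532.15 / 1.71 = 109.0 kPa

109 kPa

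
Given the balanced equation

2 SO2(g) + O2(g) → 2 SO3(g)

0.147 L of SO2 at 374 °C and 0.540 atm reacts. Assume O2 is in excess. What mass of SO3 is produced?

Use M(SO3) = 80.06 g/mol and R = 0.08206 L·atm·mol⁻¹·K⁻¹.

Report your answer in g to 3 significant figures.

n(SO2) = PV/RT = (0.540 × 0.147) / (0.08206 × 647.15) = 0.001495 mol
n(SO3) = (2/2) × 0.001495 = 0.001495 mol
m(SO3) = 0.001495 × 80.06 = 0.1197 g

0.120 g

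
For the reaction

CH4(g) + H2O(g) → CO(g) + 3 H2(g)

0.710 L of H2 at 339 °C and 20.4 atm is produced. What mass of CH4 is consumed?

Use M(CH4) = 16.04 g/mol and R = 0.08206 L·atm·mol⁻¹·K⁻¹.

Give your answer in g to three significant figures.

n(H2) = PV/RT = (20.4 × 0.710) / (0.08206 × 612.15) = 0.2883 mol
n(CH4) = (1/3) × 0.2883 = 0.09610 mol
m(CH4) = 0.09610 × 16.04 = 1.541 g

1.54 g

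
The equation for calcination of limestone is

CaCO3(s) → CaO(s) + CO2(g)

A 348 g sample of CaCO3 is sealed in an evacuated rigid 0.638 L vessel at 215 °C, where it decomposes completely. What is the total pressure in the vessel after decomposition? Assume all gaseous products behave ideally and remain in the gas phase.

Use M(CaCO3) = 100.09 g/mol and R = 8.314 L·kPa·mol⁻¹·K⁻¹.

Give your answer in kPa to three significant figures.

n(CaCO3) = 348 / 100.09 = 3.477 mol
n(gas produced) = (1/1) × 3.477 = 3.477 mol
P = nRT/V = 3.477 × 8.314 × 488.15 / 0.638 = 22120 kPa

22100 kPa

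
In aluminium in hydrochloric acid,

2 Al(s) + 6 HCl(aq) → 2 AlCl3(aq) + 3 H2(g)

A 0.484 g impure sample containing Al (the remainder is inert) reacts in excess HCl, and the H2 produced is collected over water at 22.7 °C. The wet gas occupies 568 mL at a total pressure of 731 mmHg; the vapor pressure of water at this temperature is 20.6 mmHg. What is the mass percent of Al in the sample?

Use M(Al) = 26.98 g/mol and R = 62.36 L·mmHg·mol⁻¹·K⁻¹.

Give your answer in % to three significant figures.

P(H2) = 731 − 20.6 = 710.4 mmHg
n(H2) = PV/RT = (710.4 × 0.5680) / (62.36 × 295.85) = 0.02187 mol
n(Al) = (2/3) × 0.02187 = 0.01458 mol
m(Al) = 0.01458 × 26.98 = 0.3934 g
%Al = 0.3934 / 0.484 × 100 = 81.28%

81.3 %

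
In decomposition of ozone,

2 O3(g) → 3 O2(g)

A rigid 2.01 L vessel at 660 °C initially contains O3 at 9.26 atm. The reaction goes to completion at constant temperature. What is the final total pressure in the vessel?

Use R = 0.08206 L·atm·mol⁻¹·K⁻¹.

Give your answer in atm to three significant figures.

13.9 atm

Rigid vessel, constant T ⇒ P scales with total gas moles (2 → 3).
P_final = (3/2) × 9.26 = 13.89 atm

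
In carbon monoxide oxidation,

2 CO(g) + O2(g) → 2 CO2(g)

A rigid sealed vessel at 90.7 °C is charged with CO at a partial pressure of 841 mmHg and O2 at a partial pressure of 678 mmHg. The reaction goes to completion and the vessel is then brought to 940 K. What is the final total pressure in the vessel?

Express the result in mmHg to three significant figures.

Because the vessel is rigid and T is held at 90.7 °C, work the stoichiometry in partial pressures (P_i = n_iRT/V).
P(O2) required for 841 mmHg of CO = (1/2) × 841 = 420.5 mmHg; available 678 mmHg, so CO is limiting.
P(O2) remaining = 678 − (1/2) × 841 = 257.5 mmHg
P(gaseous products) = (2)/2 × 841 = 841.0 mmHg
P_total at 90.7 °C = 257.5 + 841.0 = 1098 mmHg
Scaling to 940 K: P = 1098 × 940/363.85 = 2837 mmHg

2840 mmHg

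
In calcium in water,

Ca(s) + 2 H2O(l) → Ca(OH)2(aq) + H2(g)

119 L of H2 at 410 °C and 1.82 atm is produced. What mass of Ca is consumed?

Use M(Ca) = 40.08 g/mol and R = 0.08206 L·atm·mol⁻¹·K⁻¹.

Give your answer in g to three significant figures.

n(H2) = PV/RT = (1.82 × 119) / (0.08206 × 683.15) = 3.863 mol
n(Ca) = (1/1) × 3.863 = 3.863 mol
m(Ca) = 3.863 × 40.08 = 154.8 g

155 g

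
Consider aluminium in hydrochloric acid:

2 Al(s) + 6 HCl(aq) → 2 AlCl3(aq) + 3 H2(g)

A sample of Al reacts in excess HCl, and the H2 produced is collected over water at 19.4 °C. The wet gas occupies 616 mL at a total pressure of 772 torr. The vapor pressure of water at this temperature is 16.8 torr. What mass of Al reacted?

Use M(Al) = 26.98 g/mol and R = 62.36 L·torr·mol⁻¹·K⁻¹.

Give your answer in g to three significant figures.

P(H2) = 772 − 16.8 = 755.2 torr
n(H2) = PV/RT = (755.2 × 0.6160) / (62.36 × 292.55) = 0.02550 mol
n(Al) = (2/3) × 0.02550 = 0.01700 mol
m(Al) = 0.01700 × 26.98 = 0.4587 g

0.459 g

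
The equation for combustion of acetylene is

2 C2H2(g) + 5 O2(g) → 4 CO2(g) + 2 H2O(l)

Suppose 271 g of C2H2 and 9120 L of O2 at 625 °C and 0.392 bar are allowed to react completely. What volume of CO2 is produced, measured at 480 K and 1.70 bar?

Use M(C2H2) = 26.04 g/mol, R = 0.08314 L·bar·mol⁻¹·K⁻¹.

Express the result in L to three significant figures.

489 L

n(C2H2) = 271 / 26.04 = 10.41 mol
n(O2) = PV/RT = (0.392 × 9120) / (0.08314 × 898.15) = 47.88 mol
For 10.41 mol C2H2, stoichiometry requires (5/2) × 10.41 = 26.02 mol O2; 47.88 mol is available, so C2H2 is limiting.
n(CO2) = (4/2) × 10.41 = 20.82 mol
V(CO2) = nRT/P = 20.82 × 0.08314 × 480 / 1.70 = 488.7 L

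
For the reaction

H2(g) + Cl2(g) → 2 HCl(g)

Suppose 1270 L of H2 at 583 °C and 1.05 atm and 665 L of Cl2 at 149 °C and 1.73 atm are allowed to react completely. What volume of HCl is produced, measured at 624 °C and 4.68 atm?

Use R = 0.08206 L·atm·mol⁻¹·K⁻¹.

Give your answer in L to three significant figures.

n(H2) = PV/RT = (1.05 × 1270) / (0.08206 × 856.15) = 18.98 mol
n(Cl2) = PV/RT = (1.73 × 665) / (0.08206 × 422.15) = 33.21 mol
For 18.98 mol H2, stoichiometry requires (1/1) × 18.98 = 18.98 mol Cl2; 33.21 mol is available, so H2 is limiting.
n(HCl) = (2/1) × 18.98 = 37.96 mol
V(HCl) = nRT/P = 37.96 × 0.08206 × 897.15 / 4.68 = 597.1 L

597 L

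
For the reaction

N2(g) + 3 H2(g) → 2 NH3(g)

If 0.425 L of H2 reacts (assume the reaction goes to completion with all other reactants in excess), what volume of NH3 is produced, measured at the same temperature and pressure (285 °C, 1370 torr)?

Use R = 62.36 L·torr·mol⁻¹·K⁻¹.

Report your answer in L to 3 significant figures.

At constant T and P, gas volumes are in the mole ratio: V(NH3) = (2/3) × 0.425 = 0.2833 L

0.283 L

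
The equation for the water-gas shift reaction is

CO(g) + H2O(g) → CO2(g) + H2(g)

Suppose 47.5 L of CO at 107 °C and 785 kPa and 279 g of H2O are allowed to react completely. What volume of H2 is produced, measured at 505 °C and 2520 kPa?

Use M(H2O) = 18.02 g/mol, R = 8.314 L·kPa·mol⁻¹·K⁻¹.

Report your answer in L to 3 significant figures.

30.3 L

n(CO) = PV/RT = (785 × 47.5) / (8.314 × 380.15) = 11.80 mol
n(H2O) = 279 / 18.02 = 15.48 mol
For 11.80 mol CO, stoichiometry requires (1/1) × 11.80 = 11.80 mol H2O; 15.48 mol is available, so CO is limiting.
n(H2) = (1/1) × 11.80 = 11.80 mol
V(H2) = nRT/P = 11.80 × 8.314 × 778.15 / 2520 = 30.29 L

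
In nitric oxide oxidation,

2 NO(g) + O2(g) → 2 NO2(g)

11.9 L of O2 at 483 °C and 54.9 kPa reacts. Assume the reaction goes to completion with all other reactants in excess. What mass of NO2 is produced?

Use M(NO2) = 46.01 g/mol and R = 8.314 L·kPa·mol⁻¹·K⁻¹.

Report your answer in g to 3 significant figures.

n(O2) = PV/RT = (54.9 × 11.9) / (8.314 × 756.15) = 0.1039 mol
n(NO2) = (2/1) × 0.1039 = 0.2078 mol
m(NO2) = 0.2078 × 46.01 = 9.561 g

9.56 g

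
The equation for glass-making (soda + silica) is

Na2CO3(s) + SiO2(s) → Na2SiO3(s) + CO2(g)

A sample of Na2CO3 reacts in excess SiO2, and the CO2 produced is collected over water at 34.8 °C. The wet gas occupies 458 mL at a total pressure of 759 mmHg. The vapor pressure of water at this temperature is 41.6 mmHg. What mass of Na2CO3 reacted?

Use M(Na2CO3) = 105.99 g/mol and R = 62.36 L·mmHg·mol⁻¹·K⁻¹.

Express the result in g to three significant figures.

P(CO2) = 759 − 41.6 = 717.4 mmHg
n(CO2) = PV/RT = (717.4 × 0.4580) / (62.36 × 307.95) = 0.01711 mol
n(Na2CO3) = (1/1) × 0.01711 = 0.01711 mol
m(Na2CO3) = 0.01711 × 105.99 = 1.813 g

1.81 g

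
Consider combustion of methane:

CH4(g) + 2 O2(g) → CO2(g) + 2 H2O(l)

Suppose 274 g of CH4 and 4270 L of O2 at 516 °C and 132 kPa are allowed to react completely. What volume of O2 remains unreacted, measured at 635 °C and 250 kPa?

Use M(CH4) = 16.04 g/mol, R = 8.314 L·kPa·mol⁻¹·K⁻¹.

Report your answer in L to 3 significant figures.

1560 L

n(CH4) = 274 / 16.04 = 17.08 mol
n(O2) = PV/RT = (132 × 4270) / (8.314 × 789.15) = 85.91 mol
For 17.08 mol CH4, stoichiometry requires (2/1) × 17.08 = 34.16 mol O2; 85.91 mol is available, so CH4 is limiting.
n(O2) consumed = (2/1) × 17.08 = 34.16 mol; remaining = 85.91 − 34.16 = 51.75 mol
V(O2) = nRT/P = 51.75 × 8.314 × 908.15 / 250 = 1563 L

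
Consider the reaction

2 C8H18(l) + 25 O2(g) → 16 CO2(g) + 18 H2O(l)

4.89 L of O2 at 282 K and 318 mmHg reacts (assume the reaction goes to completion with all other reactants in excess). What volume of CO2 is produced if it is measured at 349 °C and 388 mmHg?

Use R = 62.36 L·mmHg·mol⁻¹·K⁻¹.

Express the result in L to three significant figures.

n(O2) = PV/RT = (318 × 4.89) / (62.36 × 282) = 0.08843 mol
n(CO2) = (16/25) × 0.08843 = 0.05660 mol
V = nRT/P = 0.05660 × 62.36 × 622.15 / 388 = 5.660 L

5.66 L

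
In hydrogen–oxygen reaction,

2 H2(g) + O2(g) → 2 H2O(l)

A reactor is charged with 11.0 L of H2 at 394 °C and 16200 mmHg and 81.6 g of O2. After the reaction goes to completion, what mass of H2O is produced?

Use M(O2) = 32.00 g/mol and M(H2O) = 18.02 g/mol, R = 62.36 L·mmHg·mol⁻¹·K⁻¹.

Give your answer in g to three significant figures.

n(H2) = PV/RT = (16200 × 11.0) / (62.36 × 667.15) = 4.283 mol
n(O2) = 81.6 / 32.00 = 2.550 mol
For 4.283 mol H2, stoichiometry requires (1/2) × 4.283 = 2.142 mol O2; 2.550 mol is available, so H2 is limiting.
n(H2O) = (2/2) × 4.283 = 4.283 mol
m(H2O) = 4.283 × 18.02 = 77.18 g

77.2 g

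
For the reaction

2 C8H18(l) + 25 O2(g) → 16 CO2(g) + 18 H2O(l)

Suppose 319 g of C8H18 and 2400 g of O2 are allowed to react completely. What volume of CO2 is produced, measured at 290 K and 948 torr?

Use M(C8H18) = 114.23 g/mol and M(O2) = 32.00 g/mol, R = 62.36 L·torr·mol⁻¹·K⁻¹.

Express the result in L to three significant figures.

426 L

n(C8H18) = 319 / 114.23 = 2.793 mol
n(O2) = 2400 / 32.00 = 75.00 mol
For 2.793 mol C8H18, stoichiometry requires (25/2) × 2.793 = 34.91 mol O2; 75.00 mol is available, so C8H18 is limiting.
n(CO2) = (16/2) × 2.793 = 22.34 mol
V(CO2) = nRT/P = 22.34 × 62.36 × 290 / 948 = 426.2 L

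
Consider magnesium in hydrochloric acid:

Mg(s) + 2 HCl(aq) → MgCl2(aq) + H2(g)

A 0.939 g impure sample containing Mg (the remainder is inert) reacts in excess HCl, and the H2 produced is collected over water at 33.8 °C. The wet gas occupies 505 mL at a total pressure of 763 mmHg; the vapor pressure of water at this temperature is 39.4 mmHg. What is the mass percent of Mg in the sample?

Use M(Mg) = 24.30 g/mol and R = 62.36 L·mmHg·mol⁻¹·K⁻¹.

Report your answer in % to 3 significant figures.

49.4 %

P(H2) = 763 − 39.4 = 723.6 mmHg
n(H2) = PV/RT = (723.6 × 0.5050) / (62.36 × 306.95) = 0.01909 mol
n(Mg) = (1/1) × 0.01909 = 0.01909 mol
m(Mg) = 0.01909 × 24.30 = 0.4639 g
%Mg = 0.4639 / 0.939 × 100 = 49.40%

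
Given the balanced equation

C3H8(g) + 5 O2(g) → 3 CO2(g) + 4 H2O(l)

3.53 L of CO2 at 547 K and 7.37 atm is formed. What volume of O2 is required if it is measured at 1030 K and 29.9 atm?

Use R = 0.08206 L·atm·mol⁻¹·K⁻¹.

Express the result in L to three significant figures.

2.73 L

n(CO2) = PV/RT = (7.37 × 3.53) / (0.08206 × 547) = 0.5796 mol
n(O2) = (5/3) × 0.5796 = 0.9660 mol
V = nRT/P = 0.9660 × 0.08206 × 1030 / 29.9 = 2.731 L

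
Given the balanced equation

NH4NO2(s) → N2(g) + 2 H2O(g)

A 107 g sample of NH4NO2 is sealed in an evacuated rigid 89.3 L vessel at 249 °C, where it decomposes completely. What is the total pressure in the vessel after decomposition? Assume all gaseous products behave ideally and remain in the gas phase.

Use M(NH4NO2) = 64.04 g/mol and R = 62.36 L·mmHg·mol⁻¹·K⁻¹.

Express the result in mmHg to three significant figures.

1830 mmHg

n(NH4NO2) = 107 / 64.04 = 1.671 mol
n(gas produced) = (3/1) × 1.671 = 5.013 mol
P = nRT/V = 5.013 × 62.36 × 522.15 / 89.3 = 1828 mmHg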